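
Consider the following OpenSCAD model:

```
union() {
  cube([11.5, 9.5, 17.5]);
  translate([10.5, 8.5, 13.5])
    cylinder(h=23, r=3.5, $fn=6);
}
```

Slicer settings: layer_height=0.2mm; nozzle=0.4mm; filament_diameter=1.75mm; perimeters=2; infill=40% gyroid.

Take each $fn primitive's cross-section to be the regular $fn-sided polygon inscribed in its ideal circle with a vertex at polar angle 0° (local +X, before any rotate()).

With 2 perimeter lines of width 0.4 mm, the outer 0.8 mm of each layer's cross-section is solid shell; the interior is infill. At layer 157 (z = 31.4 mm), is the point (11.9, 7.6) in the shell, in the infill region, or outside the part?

At z = 31.4 mm: the cube is not intersected at this z (z outside [0, 17.5]); the cylinder at (10.5, 8.5): section is a regular 6-gon, circumradius r=3.5; Taking the union: only the r=3.5 cylinder at (10.5, 8.5) is present, so the union is just that shape — 1 connected region. Overall, the cross-section is a single solid region. The nearest boundary edge runs (12.25, 5.47)→(14.00, 8.50); distance from the point to it = 1.37 mm. The point is inside the cross-section and 1.37 mm from the nearest boundary — more than the 0.8 mm shell width (2 × 0.4), so it's in the infill interior.

infill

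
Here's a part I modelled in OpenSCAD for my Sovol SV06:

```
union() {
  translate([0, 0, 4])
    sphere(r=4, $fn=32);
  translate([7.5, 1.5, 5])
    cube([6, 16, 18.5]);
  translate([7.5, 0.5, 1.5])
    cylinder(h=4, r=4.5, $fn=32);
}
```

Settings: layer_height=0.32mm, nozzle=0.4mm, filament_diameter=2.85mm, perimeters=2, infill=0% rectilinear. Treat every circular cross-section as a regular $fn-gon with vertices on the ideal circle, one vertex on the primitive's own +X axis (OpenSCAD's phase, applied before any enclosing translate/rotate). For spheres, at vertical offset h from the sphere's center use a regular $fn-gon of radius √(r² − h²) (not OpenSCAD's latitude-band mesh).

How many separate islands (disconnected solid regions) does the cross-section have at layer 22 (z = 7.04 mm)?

2

At z = 7.04 mm: the r=4 sphere slices to a regular 32-gon of circumradius 2.600 (√(r²−h²) with h=3.04 from center); the 6×16 cube at (7.5, 1.5) contributes its full rectangle; the cylinder at (7.5, 0.5) does not reach this height (z outside [1.5, 5.5]); Combining (union): the 2 present regions are separate (no shared area or edge), so areas and boundary lengths simply add and each stays a separate island — 2 connected regions. Overall, the cross-section has 2 separate islands. Island count = 2.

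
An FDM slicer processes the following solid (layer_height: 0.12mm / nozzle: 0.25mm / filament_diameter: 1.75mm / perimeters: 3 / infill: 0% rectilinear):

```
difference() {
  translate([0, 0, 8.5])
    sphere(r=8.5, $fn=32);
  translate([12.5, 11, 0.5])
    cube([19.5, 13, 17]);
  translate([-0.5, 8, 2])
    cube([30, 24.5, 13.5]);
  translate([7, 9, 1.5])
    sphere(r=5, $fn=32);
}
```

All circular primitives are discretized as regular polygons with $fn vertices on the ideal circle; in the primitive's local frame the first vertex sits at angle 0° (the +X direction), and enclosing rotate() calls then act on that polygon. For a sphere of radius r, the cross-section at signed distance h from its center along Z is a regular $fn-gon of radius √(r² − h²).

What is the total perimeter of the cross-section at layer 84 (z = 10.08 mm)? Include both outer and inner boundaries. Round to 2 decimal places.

At z = 10.08 mm: the r=8.5 sphere contributes a regular 32-gon of circumradius √(8.5²−1.58²) = 8.352 (perimeter = 2·32·8.352·sin(180°/32) = 52.39 mm); the cube at (12.5, 11) is present — its section is the full 19.5×13 rectangle (perimeter 65.00 mm); the cube at (-0.5, 8) is present — its section is the full 30×24.5 rectangle (perimeter 109.00 mm); the sphere at (7, 9) does not reach this height (|z−center|=8.580 > r=5); Subtracting the remaining from the first: starting from the r=8.5 sphere, the 19.5×13 cube at (12.5, 11) misses the remaining region (no effect); the 30×24.5 cube at (-0.5, 8) partially overlaps it — only the 0.67 mm² overlap (of its 735.00 mm²) is removed, clipping the outline — boundary = 52.66 mm. Overall, the cross-section is a single solid region. Total boundary length (outer) = 52.66 mm.

52.66 mm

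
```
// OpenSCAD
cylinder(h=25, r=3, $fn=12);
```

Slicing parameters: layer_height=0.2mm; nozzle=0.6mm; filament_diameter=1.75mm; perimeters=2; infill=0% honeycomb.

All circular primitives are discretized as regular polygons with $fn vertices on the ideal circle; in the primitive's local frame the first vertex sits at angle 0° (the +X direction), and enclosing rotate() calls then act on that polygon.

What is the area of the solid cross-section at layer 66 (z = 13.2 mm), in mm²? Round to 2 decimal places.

27.00 mm²

At z = 13.2 mm: the r=3 cylinder contributes a regular 12-gon of circumradius 3 (area = (12/2)·3.000²·sin(360°/12) = 27.00 mm²). Overall, the cross-section is a single solid region. Net area = 27.00 mm².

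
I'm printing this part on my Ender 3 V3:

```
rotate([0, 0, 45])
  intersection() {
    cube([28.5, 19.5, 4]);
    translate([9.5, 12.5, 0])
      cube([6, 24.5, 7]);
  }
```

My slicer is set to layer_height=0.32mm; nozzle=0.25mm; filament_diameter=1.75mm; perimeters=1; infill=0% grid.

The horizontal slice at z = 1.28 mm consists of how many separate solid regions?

At z = 1.28 mm: the cube is present — its section is the full 28.5×19.5 rectangle; the cube at (9.5, 12.5) is present — its section is the full 6×24.5 rectangle; Taking the intersection: the 6×24.5 cube at (9.5, 12.5) partially overlaps the 28.5×19.5 cube; clipping to the common part keeps 42.00 mm² — 1 connected region; (whole slice rotated 45° about Z — lengths, areas and connectivity unchanged). The result has 1 disconnected region.

1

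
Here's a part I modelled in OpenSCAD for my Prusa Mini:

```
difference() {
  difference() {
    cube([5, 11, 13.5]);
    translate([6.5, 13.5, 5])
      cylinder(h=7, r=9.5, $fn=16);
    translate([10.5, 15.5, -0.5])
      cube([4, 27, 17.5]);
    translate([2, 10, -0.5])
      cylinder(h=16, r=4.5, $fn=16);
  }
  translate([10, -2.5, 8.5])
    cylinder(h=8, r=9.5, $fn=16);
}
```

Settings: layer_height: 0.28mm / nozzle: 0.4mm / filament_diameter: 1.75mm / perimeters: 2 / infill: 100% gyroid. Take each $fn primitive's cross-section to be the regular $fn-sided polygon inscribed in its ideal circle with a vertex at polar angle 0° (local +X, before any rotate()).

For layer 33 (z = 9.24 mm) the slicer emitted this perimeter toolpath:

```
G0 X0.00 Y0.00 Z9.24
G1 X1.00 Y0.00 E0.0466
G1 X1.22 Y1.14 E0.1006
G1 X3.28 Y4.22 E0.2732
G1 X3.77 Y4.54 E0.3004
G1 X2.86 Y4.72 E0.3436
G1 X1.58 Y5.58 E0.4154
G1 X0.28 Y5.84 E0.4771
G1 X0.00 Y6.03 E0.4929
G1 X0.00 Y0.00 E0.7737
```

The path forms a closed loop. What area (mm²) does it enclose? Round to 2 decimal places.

Apply the shoelace formula to the sequence of (X, Y) vertices; enclosed area = 12.10 mm².

12.10 mm²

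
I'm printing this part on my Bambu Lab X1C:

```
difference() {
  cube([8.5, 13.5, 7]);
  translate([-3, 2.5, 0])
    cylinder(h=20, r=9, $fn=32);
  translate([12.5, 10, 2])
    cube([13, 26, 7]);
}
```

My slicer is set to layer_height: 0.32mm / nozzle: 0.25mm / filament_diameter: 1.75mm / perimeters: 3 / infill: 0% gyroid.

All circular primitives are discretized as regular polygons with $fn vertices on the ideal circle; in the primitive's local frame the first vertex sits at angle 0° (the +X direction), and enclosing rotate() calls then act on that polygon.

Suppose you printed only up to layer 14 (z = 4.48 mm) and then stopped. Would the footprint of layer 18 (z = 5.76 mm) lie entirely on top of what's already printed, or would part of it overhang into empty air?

Compare the two slices. At z = 4.48: the cube is present — its section is the full 8.5×13.5 rectangle (area 114.75 mm²); the cylinder at (-3, 2.5): section is a regular 32-gon, circumradius r=9 (area = (32/2)·9.000²·sin(360°/32) = 252.84 mm²); the cube at (12.5, 10) (footprint 13×26) is included at this height (area 338.00 mm²); After the difference (first − rest): starting from the 8.5×13.5 cube (114.75 mm²), the r=9 cylinder at (-3, 2.5) partially overlaps it — only the 51.45 mm² overlap (of its 252.84 mm²) is removed, clipping the outline; the 13×26 cube at (12.5, 10) misses the remaining region (no effect) — area = 63.30 mm². At z = 5.76: the cube (footprint 8.5×13.5) is included at this height (area 114.75 mm²); the cylinder at (-3, 2.5): section is a regular 32-gon, circumradius r=9 (area = (32/2)·9.000²·sin(360°/32) = 252.84 mm²); the cube at (12.5, 10) is present — its section is the full 13×26 rectangle (area 338.00 mm²); After the difference (first − rest): starting from the 8.5×13.5 cube (114.75 mm²), the r=9 cylinder at (-3, 2.5) partially overlaps it — only the 51.45 mm² overlap (of its 252.84 mm²) is removed, clipping the outline; the 13×26 cube at (12.5, 10) misses the remaining region (no effect) — area = 63.30 mm². Checking containment: the cross-section at z = 5.76 is a subset of the cross-section at z = 4.48.

entirely on top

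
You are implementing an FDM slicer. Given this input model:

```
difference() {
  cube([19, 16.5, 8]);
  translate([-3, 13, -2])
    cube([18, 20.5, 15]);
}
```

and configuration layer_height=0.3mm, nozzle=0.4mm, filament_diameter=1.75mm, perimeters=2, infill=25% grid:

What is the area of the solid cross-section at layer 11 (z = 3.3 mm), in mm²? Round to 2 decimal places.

At z = 3.3 mm: the cube is present — its section is the full 19×16.5 rectangle (area 313.50 mm²); the cube at (-3, 13) is present — its section is the full 18×20.5 rectangle (area 369.00 mm²); After the difference (first − rest): starting from the 19×16.5 cube (313.50 mm²), the 18×20.5 cube at (-3, 13) partially overlaps it — only the 52.50 mm² overlap (of its 369.00 mm²) is removed, clipping the outline — area = 261.00 mm². Overall, the cross-section is a single solid region. Net area = 261.00 mm².

261.00 mm²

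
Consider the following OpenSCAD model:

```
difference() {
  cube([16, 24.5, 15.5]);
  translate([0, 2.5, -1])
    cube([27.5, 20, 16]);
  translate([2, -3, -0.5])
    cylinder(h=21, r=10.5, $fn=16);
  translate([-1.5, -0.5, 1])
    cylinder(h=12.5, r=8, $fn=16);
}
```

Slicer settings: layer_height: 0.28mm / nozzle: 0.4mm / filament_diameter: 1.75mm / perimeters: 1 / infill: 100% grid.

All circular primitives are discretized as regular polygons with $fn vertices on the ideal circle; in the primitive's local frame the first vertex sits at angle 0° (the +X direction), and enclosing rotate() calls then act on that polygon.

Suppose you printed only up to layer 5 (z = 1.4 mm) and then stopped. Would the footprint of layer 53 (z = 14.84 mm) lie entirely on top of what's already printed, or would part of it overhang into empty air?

Compare the two slices. At z = 1.4: the 16×24.5 cube contributes its full rectangle (area 392.00 mm²); the cube at (0, 2.5) is present — its section is the full 27.5×20 rectangle (area 550.00 mm²); the r=10.5 cylinder at (2, -3) contributes a regular 16-gon of circumradius 10.5 (area = (16/2)·10.500²·sin(360°/16) = 337.53 mm²); the r=8 cylinder at (-1.5, -0.5) contributes a regular 16-gon of circumradius 8 (area = (16/2)·8.000²·sin(360°/16) = 195.93 mm²); After the difference (first − rest): starting from the 16×24.5 cube (392.00 mm²), the 27.5×20 cube at (0, 2.5) partially overlaps it — only the 320.00 mm² overlap (of its 550.00 mm²) is removed, clipping the outline; the r=10.5 cylinder at (2, -3) partially overlaps it — only the 28.62 mm² overlap (of its 337.53 mm²) is removed, clipping the outline; the r=8 cylinder at (-1.5, -0.5) misses the remaining region (no effect) — area = 43.38 mm². At z = 14.84: the cube (footprint 16×24.5) is included at this height (area 392.00 mm²); the cube at (0, 2.5) is present — its section is the full 27.5×20 rectangle (area 550.00 mm²); the r=10.5 cylinder at (2, -3) gives a regular 16-gon of circumradius 10.5 (constant along its height) (area = (16/2)·10.500²·sin(360°/16) = 337.53 mm²); the cylinder at (-1.5, -0.5) does not reach this height (z outside [1, 13.5]); After the difference (first − rest): starting from the 16×24.5 cube (392.00 mm²), the 27.5×20 cube at (0, 2.5) partially overlaps it — only the 320.00 mm² overlap (of its 550.00 mm²) is removed, clipping the outline; the r=10.5 cylinder at (2, -3) partially overlaps it — only the 28.62 mm² overlap (of its 337.53 mm²) is removed, clipping the outline — area = 43.38 mm². Checking containment: the cross-section at z = 14.84 is a subset of the cross-section at z = 1.4.

entirely on top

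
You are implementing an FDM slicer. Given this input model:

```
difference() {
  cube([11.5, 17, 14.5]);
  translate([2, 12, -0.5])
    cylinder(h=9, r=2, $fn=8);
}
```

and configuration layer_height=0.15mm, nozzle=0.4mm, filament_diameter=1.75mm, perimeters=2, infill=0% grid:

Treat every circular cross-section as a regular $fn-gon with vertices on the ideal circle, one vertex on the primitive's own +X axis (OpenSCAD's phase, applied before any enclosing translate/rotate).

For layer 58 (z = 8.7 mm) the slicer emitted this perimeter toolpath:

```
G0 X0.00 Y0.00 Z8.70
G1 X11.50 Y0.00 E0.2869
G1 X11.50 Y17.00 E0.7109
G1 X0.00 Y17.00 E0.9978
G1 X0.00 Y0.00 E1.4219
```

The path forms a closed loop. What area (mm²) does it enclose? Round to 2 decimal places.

195.50 mm²

Apply the shoelace formula to the sequence of (X, Y) vertices; enclosed area = 195.50 mm².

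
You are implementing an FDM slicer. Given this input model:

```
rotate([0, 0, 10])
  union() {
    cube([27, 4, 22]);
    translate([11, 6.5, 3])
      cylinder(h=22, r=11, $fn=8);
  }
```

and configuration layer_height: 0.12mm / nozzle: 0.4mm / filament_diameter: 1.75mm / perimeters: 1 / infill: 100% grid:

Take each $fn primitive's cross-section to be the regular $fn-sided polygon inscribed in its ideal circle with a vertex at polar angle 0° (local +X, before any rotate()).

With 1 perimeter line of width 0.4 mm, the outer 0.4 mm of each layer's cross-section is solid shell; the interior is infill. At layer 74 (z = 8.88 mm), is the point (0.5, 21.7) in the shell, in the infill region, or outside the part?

outside

At z = 8.88 mm: the cube (footprint 27×4) is included at this height; the r=11 cylinder at (11, 6.5) gives a regular 8-gon of circumradius 11 (constant along its height); Merging all regions: the regions partially overlap (shared area 73.09 mm²), so overlapping operands fuse into one piece — 1 connected region; (rotated 10° about Z; rotation is an isometry so areas/perimeters/island counts are preserved). Overall, the cross-section is a single solid region. Undo the 10° rotation: the query point maps to (4.261, 21.284) in the un-rotated model frame. The nearest boundary edge runs (3.22, 14.28)→(11.00, 17.50); distance from the point to it = 6.07 mm. The point is not inside any of the regions above, so it lies outside the cross-section (6.07 mm from the nearest boundary).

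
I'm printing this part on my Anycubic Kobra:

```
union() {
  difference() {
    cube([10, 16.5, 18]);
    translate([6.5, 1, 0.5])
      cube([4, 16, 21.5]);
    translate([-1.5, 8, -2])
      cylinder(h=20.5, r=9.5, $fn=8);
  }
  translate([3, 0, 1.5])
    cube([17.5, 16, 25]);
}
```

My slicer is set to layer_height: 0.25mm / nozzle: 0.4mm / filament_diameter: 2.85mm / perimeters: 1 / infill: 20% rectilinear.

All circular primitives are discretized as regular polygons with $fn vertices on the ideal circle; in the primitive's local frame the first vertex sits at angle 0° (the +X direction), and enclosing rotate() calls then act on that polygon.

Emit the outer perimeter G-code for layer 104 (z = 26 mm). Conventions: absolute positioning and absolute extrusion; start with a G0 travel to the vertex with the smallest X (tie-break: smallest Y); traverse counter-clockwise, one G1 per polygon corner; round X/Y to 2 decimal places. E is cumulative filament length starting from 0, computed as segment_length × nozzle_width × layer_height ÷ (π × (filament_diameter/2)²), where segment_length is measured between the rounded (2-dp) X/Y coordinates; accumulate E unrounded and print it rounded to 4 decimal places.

At z = 26 mm: the cube does not reach this height (z outside [0, 18]); the cube at (6.5, 1) does not reach this height (z outside [0.5, 22]); the cylinder at (-1.5, 8) is absent (z outside [-2, 18.5]); Subtracting the remaining from the first: the first operand is absent here, so nothing remains; the cube at (3, 0) (footprint 17.5×16) is included at this height; Merging all regions: only the 17.5×16 cube at (3, 0) is present, so the union is just that shape — 1 connected region. The outline is a single polygon with 4 vertices. Extrusion per mm of travel: 0.4 × 0.25 / (π × 1.425²) = 0.015675. Accumulating E over each segment gives final E = 1.0503.

G0 X3.00 Y0.00 Z26.00
G1 X20.50 Y0.00 E0.2743
G1 X20.50 Y16.00 E0.5251
G1 X3.00 Y16.00 E0.7994
G1 X3.00 Y0.00 E1.0503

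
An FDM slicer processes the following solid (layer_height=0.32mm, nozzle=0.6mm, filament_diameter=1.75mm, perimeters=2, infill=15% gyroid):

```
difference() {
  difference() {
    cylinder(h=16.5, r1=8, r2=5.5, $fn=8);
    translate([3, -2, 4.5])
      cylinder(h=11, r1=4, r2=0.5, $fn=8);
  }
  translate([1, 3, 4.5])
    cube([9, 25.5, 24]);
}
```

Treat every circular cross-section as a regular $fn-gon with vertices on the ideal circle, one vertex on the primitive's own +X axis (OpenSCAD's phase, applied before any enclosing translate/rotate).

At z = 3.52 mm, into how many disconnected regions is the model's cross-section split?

At z = 3.52 mm: the cone (r1=8→r2=5.5) has section circumradius 7.467 here — a regular 8-gon; the cone at (3, -2) is absent (z outside [4.5, 15.5]); Subtracting the remaining from the first: none of the subtracted shapes is present at this height, so the cone is unchanged — 1 connected region; the cube at (1, 3) is not intersected at this z (z outside [4.5, 28.5]); Subtracting the remaining from the first: none of the subtracted shapes is present at this height, so that combined region is unchanged — 1 connected region. The result has 1 disconnected region.

1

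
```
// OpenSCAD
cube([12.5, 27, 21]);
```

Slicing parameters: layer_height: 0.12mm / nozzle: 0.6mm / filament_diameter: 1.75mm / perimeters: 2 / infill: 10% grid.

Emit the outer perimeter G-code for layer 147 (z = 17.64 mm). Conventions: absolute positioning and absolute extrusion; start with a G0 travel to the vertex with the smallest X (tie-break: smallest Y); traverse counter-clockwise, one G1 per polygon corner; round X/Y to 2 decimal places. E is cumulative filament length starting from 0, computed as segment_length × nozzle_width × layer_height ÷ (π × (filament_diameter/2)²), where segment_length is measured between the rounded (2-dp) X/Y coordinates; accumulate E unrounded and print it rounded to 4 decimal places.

At z = 17.64 mm: the 12.5×27 cube contributes its full rectangle. The outline is a single polygon with 4 vertices. Extrusion per mm of travel: 0.6 × 0.12 / (π × 0.875²) = 0.029934. Accumulating E over each segment gives final E = 2.3648.

G0 X0.00 Y0.00 Z17.64
G1 X12.50 Y0.00 E0.3742
G1 X12.50 Y27.00 E1.1824
G1 X0.00 Y27.00 E1.5566
G1 X0.00 Y0.00 E2.3648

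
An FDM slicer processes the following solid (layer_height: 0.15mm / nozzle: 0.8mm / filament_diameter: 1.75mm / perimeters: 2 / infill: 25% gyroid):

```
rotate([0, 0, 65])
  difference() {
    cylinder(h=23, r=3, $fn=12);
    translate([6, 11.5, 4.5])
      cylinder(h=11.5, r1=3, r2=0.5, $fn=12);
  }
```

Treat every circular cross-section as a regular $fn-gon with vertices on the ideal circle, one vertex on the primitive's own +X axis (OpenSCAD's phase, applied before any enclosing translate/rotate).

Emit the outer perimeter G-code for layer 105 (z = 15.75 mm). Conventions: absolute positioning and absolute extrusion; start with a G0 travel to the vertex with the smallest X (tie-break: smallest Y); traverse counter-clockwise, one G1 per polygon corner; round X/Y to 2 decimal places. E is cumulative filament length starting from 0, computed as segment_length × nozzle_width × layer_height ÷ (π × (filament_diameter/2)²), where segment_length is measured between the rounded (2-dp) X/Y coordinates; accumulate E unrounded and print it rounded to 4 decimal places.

G0 X-2.99 Y-0.26 Z15.75
G1 X-2.46 Y-1.72 E0.0775
G1 X-1.27 Y-2.72 E0.1550
G1 X0.26 Y-2.99 E0.2326
G1 X1.72 Y-2.46 E0.3100
G1 X2.72 Y-1.27 E0.3876
G1 X2.99 Y0.26 E0.4651
G1 X2.46 Y1.72 E0.5426
G1 X1.27 Y2.72 E0.6201
G1 X-0.26 Y2.99 E0.6977
G1 X-1.72 Y2.46 E0.7751
G1 X-2.72 Y1.27 E0.8527
G1 X-2.99 Y-0.26 E0.9302

At z = 15.75 mm: the r=3 cylinder gives a regular 12-gon of circumradius 3 (constant along its height); the cone at (6, 11.5): at t=0.978 of its height the radius interpolates to r₁+(r₂−r₁)t = 0.554, giving a regular 12-gon of that circumradius; After the difference (first − rest): starting from the r=3 cylinder, the cone at (6, 11.5) misses the remaining region (no effect) — 1 connected region; (whole slice rotated 65° about Z — lengths, areas and connectivity unchanged). The outline is a single polygon with 12 vertices. Extrusion per mm of travel: 0.8 × 0.15 / (π × 0.875²) = 0.049890. Accumulating E over each segment gives final E = 0.9302.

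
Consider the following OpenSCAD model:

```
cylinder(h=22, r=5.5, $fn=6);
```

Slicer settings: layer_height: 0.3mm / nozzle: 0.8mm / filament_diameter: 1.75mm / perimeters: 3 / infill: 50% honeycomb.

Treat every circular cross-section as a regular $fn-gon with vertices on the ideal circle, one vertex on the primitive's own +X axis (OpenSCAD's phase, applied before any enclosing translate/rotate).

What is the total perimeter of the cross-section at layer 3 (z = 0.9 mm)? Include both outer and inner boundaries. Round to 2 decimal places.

At z = 0.9 mm: the cylinder: section is a regular 6-gon, circumradius r=5.5 (perimeter = 2·6·5.500·sin(180°/6) = 33.00 mm). Overall, the cross-section is a single solid region. Total boundary length (outer) = 33.00 mm.

33.00 mm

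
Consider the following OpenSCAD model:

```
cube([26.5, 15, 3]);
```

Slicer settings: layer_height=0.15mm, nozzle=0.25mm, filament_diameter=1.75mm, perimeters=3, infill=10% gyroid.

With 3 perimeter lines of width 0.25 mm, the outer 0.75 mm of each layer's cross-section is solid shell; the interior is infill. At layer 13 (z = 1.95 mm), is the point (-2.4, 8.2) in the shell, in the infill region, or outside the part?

outside

At z = 1.95 mm: the cube is present — its section is the full 26.5×15 rectangle. Overall, the cross-section is a single solid region. The nearest boundary edge runs (0.00, 15.00)→(0.00, 0.00); distance from the point to it = 2.40 mm. The point is not inside any of the regions above, so it lies outside the cross-section (2.40 mm from the nearest boundary).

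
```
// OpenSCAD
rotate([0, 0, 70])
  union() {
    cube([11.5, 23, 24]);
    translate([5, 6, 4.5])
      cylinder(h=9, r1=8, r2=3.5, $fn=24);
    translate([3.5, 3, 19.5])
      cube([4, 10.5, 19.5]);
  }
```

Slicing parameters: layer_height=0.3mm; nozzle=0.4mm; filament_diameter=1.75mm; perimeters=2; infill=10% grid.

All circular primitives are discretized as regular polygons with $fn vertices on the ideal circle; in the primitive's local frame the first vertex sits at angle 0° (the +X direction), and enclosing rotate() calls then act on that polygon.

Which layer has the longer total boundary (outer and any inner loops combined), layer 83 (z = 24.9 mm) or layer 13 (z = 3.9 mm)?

Layer 83 (z = 24.9): the cube is absent (z outside [0, 24]); the cone at (5, 6) does not reach this height (z outside [4.5, 13.5]); the cube at (3.5, 3) (footprint 4×10.5) is included at this height (perimeter 29.00 mm); Combining (union): only the 4×10.5 cube at (3.5, 3) is present, so the union is just that shape — boundary = 29.00 mm; (whole slice rotated 70° about Z — lengths, areas and connectivity unchanged). So its perimeter = 29.00 mm. Layer 13 (z = 3.9): the cube (footprint 11.5×23) is included at this height (perimeter 69.00 mm); the cone at (5, 6) does not reach this height (z outside [4.5, 13.5]); the cube at (3.5, 3) does not reach this height (z outside [19.5, 39]); Merging all regions: only the 11.5×23 cube is present, so the union is just that shape — boundary = 69.00 mm; (rotated 70° about Z; rotation is an isometry so areas/perimeters/island counts are preserved). So its perimeter = 69.00 mm. Layer 13 is larger (69.00 vs 29.00 mm).

layer 13 (z = 3.9 mm)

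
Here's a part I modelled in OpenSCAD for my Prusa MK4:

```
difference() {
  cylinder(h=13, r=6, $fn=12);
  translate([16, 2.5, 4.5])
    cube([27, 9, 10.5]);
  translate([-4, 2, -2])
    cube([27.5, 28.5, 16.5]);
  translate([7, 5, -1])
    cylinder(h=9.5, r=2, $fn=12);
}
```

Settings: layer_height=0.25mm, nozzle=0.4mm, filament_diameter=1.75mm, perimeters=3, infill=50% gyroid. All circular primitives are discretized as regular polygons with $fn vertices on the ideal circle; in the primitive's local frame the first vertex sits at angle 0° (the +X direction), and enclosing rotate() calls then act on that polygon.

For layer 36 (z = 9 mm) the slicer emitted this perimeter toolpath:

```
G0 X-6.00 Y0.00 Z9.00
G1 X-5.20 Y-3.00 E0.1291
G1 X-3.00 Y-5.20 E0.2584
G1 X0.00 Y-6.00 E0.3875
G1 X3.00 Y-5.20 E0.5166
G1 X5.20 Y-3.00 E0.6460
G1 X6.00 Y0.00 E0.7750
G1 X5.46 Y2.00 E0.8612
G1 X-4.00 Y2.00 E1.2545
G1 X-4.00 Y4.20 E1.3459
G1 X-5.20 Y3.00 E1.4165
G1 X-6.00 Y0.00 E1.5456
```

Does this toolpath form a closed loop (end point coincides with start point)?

yes

Start point (G0): (-6.00, 0.00). End point (last G1): the path returns to the start — closed.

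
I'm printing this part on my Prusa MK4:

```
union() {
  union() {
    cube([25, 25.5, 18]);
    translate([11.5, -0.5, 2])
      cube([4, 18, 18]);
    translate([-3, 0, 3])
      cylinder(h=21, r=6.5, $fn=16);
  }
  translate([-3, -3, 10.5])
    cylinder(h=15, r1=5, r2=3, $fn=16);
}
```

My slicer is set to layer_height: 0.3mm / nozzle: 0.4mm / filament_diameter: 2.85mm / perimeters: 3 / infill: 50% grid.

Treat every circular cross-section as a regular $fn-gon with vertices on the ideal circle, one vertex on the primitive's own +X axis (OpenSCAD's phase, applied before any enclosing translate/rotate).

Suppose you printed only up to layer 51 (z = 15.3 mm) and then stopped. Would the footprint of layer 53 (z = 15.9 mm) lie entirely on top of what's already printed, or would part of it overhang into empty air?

entirely on top

Compare the two slices. At z = 15.3: the cube (footprint 25×25.5) is included at this height (area 637.50 mm²); the cube at (11.5, -0.5) (footprint 4×18) is included at this height (area 72.00 mm²); the cylinder at (-3, 0): section is a regular 16-gon, circumradius r=6.5 (area = (16/2)·6.500²·sin(360°/16) = 129.35 mm²); Taking the union: the regions partially overlap — summed areas 838.85 mm² minus the doubly-counted overlap 83.79 mm² gives 755.05 mm² — area = 755.05 mm²; the cone at (-3, -3) (r1=5→r2=3) has section circumradius 4.360 here — a regular 16-gon (area = (16/2)·4.360²·sin(360°/16) = 58.20 mm²); Merging all regions: the regions partially overlap — summed areas 813.25 mm² minus the doubly-counted overlap 53.39 mm² gives 759.86 mm² — area = 759.86 mm². At z = 15.9: the 25×25.5 cube contributes its full rectangle (area 637.50 mm²); the cube at (11.5, -0.5) is present — its section is the full 4×18 rectangle (area 72.00 mm²); the r=6.5 cylinder at (-3, 0) contributes a regular 16-gon of circumradius 6.5 (area = (16/2)·6.500²·sin(360°/16) = 129.35 mm²); Merging all regions: the regions partially overlap — summed areas 838.85 mm² minus the doubly-counted overlap 83.79 mm² gives 755.05 mm² — area = 755.05 mm²; the cone at (-3, -3): at t=0.360 of its height the radius interpolates to r₁+(r₂−r₁)t = 4.280, giving a regular 16-gon of that circumradius (area = (16/2)·4.280²·sin(360°/16) = 56.08 mm²); Taking the union: the regions partially overlap — summed areas 811.13 mm² minus the doubly-counted overlap 51.95 mm² gives 759.18 mm² — area = 759.18 mm². Checking containment: the cross-section at z = 15.9 is a subset of the cross-section at z = 15.3.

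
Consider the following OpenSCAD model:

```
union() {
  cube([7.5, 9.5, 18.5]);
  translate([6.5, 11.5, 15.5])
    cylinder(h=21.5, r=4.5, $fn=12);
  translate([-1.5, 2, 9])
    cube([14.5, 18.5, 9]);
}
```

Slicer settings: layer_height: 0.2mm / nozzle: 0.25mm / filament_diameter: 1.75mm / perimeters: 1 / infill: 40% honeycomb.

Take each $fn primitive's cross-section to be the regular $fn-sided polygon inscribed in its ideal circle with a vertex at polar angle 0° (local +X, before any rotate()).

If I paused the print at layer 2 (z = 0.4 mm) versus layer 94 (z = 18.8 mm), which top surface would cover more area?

layer 2 (z = 0.4 mm)

Layer 2 (z = 0.4): the 7.5×9.5 cube contributes its full rectangle (area 71.25 mm²); the cylinder at (6.5, 11.5) is not intersected at this z (z outside [15.5, 37]); the cube at (-1.5, 2) is absent (z outside [9, 18]); Merging all regions: only the 7.5×9.5 cube is present, so the union is just that shape — area = 71.25 mm². So its area = 71.25 mm². Layer 94 (z = 18.8): the cube is not intersected at this z (z outside [0, 18.5]); the r=4.5 cylinder at (6.5, 11.5) contributes a regular 12-gon of circumradius 4.5 (area = (12/2)·4.500²·sin(360°/12) = 60.75 mm²); the cube at (-1.5, 2) is not intersected at this z (z outside [9, 18]); Taking the union: only the r=4.5 cylinder at (6.5, 11.5) is present, so the union is just that shape — area = 60.75 mm². So its area = 60.75 mm². Layer 2 is larger (71.25 vs 60.75 mm²).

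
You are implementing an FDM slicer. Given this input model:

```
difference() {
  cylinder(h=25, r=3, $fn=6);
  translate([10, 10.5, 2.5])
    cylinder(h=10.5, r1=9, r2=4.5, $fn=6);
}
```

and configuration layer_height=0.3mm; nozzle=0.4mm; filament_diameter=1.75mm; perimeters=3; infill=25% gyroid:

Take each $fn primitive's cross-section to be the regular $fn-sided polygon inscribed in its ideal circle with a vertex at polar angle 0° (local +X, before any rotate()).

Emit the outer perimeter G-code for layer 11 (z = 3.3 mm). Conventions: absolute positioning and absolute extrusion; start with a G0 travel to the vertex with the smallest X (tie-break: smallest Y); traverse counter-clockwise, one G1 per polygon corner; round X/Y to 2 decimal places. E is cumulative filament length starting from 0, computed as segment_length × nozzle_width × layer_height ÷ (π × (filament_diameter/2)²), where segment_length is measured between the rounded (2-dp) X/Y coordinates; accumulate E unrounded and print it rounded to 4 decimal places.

G0 X-3.00 Y0.00 Z3.30
G1 X-1.50 Y-2.60 E0.1498
G1 X1.50 Y-2.60 E0.2994
G1 X3.00 Y0.00 E0.4492
G1 X1.50 Y2.60 E0.5989
G1 X-1.50 Y2.60 E0.7486
G1 X-3.00 Y0.00 E0.8984

At z = 3.3 mm: the r=3 cylinder contributes a regular 6-gon of circumradius 3; the cone at (10, 10.5) contributes a regular 6-gon of circumradius 8.657 (interpolated between r1=9 and r2=4.5 at t=0.076); Taking the first minus the rest: starting from the r=3 cylinder, the cone at (10, 10.5) misses the remaining region (no effect) — 1 connected region. The outline is a single polygon with 6 vertices. Extrusion per mm of travel: 0.4 × 0.3 / (π × 0.875²) = 0.049890. Accumulating E over each segment gives final E = 0.8984.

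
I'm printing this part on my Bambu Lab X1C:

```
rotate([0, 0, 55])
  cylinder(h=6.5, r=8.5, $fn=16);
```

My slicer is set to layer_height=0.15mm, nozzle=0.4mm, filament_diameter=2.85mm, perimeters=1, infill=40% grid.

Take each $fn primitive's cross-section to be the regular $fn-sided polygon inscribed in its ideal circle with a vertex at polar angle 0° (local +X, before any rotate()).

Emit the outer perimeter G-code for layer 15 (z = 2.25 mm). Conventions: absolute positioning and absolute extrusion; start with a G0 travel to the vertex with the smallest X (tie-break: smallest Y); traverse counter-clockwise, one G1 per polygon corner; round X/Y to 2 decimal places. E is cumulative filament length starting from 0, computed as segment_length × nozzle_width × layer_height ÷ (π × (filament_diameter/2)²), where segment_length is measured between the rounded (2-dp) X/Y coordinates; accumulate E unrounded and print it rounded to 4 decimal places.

At z = 2.25 mm: the r=8.5 cylinder gives a regular 16-gon of circumradius 8.5 (constant along its height); (rotated 55° about Z; rotation is an isometry so areas/perimeters/island counts are preserved). The outline is a single polygon with 16 vertices. Extrusion per mm of travel: 0.4 × 0.15 / (π × 1.425²) = 0.009405. Accumulating E over each segment gives final E = 0.4991.

G0 X-8.37 Y-1.48 Z2.25
G1 X-7.17 Y-4.57 E0.0312
G1 X-4.88 Y-6.96 E0.0623
G1 X-1.84 Y-8.30 E0.0936
G1 X1.48 Y-8.37 E0.1248
G1 X4.57 Y-7.17 E0.1560
G1 X6.96 Y-4.88 E0.1871
G1 X8.30 Y-1.84 E0.2183
G1 X8.37 Y1.48 E0.2496
G1 X7.17 Y4.57 E0.2808
G1 X4.88 Y6.96 E0.3119
G1 X1.84 Y8.30 E0.3431
G1 X-1.48 Y8.37 E0.3744
G1 X-4.57 Y7.17 E0.4055
G1 X-6.96 Y4.88 E0.4367
G1 X-8.30 Y1.84 E0.4679
G1 X-8.37 Y-1.48 E0.4991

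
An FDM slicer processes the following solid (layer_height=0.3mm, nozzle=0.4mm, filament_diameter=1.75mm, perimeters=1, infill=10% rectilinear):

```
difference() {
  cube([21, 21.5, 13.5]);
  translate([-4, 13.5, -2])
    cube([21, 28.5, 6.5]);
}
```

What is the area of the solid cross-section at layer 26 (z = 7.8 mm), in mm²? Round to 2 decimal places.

451.50 mm²

At z = 7.8 mm: the 21×21.5 cube contributes its full rectangle (area 451.50 mm²); the cube at (-4, 13.5) is absent (z outside [-2, 4.5]); Taking the first minus the rest: none of the subtracted shapes is present at this height, so the 21×21.5 cube is unchanged — area = 451.50 mm². Overall, the cross-section is a single solid region. Net area = 451.50 mm².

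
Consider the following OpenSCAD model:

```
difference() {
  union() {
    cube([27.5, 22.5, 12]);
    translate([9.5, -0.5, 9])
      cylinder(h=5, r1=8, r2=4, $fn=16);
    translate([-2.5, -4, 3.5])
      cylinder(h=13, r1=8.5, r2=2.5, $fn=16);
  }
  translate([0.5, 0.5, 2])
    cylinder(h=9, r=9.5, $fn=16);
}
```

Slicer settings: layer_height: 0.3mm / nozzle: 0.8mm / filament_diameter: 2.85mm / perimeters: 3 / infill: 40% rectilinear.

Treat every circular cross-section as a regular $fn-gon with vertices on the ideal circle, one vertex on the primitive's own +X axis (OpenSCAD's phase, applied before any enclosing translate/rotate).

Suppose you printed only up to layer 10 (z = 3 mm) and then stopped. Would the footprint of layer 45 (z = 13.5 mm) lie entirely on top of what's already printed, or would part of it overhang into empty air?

part overhangs

Compare the two slices. At z = 3: the cube is present — its section is the full 27.5×22.5 rectangle (area 618.75 mm²); the cone at (9.5, -0.5) is not intersected at this z (z outside [9, 14]); the cone at (-2.5, -4) is absent (z outside [3.5, 16.5]); Combining (union): only the 27.5×22.5 cube is present, so the union is just that shape — area = 618.75 mm²; the cylinder at (0.5, 0.5): section is a regular 16-gon, circumradius r=9.5 (area = (16/2)·9.500²·sin(360°/16) = 276.30 mm²); Taking the first minus the rest: starting from the result so far (618.75 mm²), the r=9.5 cylinder at (0.5, 0.5) partially overlaps it — only the 78.77 mm² overlap (of its 276.30 mm²) is removed, clipping the outline — area = 539.98 mm². At z = 13.5: the cube is absent (z outside [0, 12]); the cone at (9.5, -0.5) contributes a regular 16-gon of circumradius 4.400 (interpolated between r1=8 and r2=4 at t=0.900) (area = (16/2)·4.400²·sin(360°/16) = 59.27 mm²); the cone at (-2.5, -4) contributes a regular 16-gon of circumradius 3.885 (interpolated between r1=8.5 and r2=2.5 at t=0.769) (area = (16/2)·3.885²·sin(360°/16) = 46.20 mm²); Combining (union): the 2 present regions are separate (no shared area or edge), so areas and boundary lengths simply add and each stays a separate island — area = 105.47 mm²; the cylinder at (0.5, 0.5) is absent (z outside [2, 11]); After the difference (first − rest): none of the subtracted shapes is present at this height, so that combined region is unchanged — area = 105.47 mm². Checking containment: at z = 13.5 the cross-section extends beyond the z = 3 cross-section by about 93.60 mm².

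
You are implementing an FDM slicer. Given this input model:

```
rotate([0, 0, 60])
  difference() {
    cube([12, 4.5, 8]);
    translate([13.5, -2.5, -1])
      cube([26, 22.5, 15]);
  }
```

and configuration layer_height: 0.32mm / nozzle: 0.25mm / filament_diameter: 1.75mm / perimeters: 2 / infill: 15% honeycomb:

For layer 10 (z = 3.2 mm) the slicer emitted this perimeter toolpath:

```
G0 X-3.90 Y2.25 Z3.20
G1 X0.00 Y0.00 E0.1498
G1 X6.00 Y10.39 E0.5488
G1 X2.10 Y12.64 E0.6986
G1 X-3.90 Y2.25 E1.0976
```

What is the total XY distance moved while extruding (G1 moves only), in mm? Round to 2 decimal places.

Sum the Euclidean lengths of each G1 segment: total = 33.00 mm.

33.00 mm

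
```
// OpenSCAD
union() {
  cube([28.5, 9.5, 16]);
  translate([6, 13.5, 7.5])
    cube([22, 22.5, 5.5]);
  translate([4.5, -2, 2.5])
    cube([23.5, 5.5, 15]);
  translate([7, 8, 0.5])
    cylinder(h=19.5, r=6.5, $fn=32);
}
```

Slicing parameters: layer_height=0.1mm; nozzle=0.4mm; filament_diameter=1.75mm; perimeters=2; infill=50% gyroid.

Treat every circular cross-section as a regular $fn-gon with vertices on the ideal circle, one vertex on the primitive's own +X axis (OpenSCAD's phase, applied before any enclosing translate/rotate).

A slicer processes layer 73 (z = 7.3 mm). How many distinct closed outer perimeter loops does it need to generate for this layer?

1

At z = 7.3 mm: the cube (footprint 28.5×9.5) is included at this height; the cube at (6, 13.5) is absent (z outside [7.5, 13]); the 23.5×5.5 cube at (4.5, -2) contributes its full rectangle; the r=6.5 cylinder at (7, 8) gives a regular 32-gon of circumradius 6.5 (constant along its height); Combining (union): the regions partially overlap (shared area 167.46 mm²), so overlapping operands fuse into one piece — 1 connected region. The result has 1 disconnected region.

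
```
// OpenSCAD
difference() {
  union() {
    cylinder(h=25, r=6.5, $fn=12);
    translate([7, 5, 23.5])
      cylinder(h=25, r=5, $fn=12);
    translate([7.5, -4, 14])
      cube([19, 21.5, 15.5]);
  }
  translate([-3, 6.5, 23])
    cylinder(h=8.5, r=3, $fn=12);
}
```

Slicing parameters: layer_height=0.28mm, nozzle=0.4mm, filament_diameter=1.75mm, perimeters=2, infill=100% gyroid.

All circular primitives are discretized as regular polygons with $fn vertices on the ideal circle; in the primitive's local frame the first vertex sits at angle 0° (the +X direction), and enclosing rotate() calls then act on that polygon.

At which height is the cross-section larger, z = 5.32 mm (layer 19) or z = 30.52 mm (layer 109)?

Layer 19 (z = 5.32): the r=6.5 cylinder contributes a regular 12-gon of circumradius 6.5 (area = (12/2)·6.500²·sin(360°/12) = 126.75 mm²); the cylinder at (7, 5) does not reach this height (z outside [23.5, 48.5]); the cube at (7.5, -4) is absent (z outside [14, 29.5]); Combining (union): only the r=6.5 cylinder is present, so the union is just that shape — area = 126.75 mm²; the cylinder at (-3, 6.5) does not reach this height (z outside [23, 31.5]); After the difference (first − rest): none of the subtracted shapes is present at this height, so that combined region is unchanged — area = 126.75 mm². So its area = 126.75 mm². Layer 109 (z = 30.52): the cylinder is not intersected at this z (z outside [0, 25]); the r=5 cylinder at (7, 5) gives a regular 12-gon of circumradius 5 (constant along its height) (area = (12/2)·5.000²·sin(360°/12) = 75.00 mm²); the cube at (7.5, -4) does not reach this height (z outside [14, 29.5]); Taking the union: only the r=5 cylinder at (7, 5) is present, so the union is just that shape — area = 75.00 mm²; the r=3 cylinder at (-3, 6.5) contributes a regular 12-gon of circumradius 3 (area = (12/2)·3.000²·sin(360°/12) = 27.00 mm²); Taking the first minus the rest: starting from that combined region (75.00 mm²), the r=3 cylinder at (-3, 6.5) misses the remaining region (no effect) — area = 75.00 mm². So its area = 75.00 mm². Layer 19 is larger (126.75 vs 75.00 mm²).

layer 19 (z = 5.32 mm)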